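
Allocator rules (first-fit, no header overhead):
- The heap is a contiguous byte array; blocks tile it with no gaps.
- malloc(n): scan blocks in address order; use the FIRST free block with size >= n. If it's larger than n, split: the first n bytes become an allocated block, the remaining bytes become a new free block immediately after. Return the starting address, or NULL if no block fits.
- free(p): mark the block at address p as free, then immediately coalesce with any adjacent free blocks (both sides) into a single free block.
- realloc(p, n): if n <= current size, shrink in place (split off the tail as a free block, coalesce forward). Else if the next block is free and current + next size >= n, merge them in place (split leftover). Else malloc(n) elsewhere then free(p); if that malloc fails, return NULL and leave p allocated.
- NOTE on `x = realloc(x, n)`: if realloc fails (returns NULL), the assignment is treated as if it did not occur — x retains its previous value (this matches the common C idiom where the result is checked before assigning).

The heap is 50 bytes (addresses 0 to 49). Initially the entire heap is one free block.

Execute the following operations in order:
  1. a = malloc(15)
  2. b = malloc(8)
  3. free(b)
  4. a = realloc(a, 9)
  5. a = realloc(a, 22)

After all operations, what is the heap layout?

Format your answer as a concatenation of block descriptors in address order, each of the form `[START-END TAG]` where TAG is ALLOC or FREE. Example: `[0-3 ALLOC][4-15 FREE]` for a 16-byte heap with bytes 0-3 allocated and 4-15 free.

Op 1: a = malloc(15) -> a = 0; heap: [0-14 ALLOC][15-49 FREE]
Op 2: b = malloc(8) -> b = 15; heap: [0-14 ALLOC][15-22 ALLOC][23-49 FREE]
Op 3: free(b) -> (freed b); heap: [0-14 ALLOC][15-49 FREE]
Op 4: a = realloc(a, 9) -> a = 0; heap: [0-8 ALLOC][9-49 FREE]
Op 5: a = realloc(a, 22) -> a = 0; heap: [0-21 ALLOC][22-49 FREE]

Answer: [0-21 ALLOC][22-49 FREE]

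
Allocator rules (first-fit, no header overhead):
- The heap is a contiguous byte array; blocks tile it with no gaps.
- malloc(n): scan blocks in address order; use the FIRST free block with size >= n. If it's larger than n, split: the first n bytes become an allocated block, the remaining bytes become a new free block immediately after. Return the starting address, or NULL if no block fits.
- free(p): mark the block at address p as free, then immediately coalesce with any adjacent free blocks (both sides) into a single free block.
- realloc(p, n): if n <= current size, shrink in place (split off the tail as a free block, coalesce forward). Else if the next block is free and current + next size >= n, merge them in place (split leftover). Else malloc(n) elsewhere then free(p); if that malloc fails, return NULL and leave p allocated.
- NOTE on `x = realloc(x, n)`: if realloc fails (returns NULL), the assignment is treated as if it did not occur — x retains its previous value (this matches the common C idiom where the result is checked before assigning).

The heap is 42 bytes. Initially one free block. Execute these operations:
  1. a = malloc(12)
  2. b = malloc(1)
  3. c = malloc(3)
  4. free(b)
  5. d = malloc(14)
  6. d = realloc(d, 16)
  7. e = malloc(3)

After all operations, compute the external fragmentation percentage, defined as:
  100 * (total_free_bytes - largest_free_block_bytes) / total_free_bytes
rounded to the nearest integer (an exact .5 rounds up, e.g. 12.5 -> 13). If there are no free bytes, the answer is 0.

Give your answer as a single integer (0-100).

Op 1: a = malloc(12) -> a = 0; heap: [0-11 ALLOC][12-41 FREE]
Op 2: b = malloc(1) -> b = 12; heap: [0-11 ALLOC][12-12 ALLOC][13-41 FREE]
Op 3: c = malloc(3) -> c = 13; heap: [0-11 ALLOC][12-12 ALLOC][13-15 ALLOC][16-41 FREE]
Op 4: free(b) -> (freed b); heap: [0-11 ALLOC][12-12 FREE][13-15 ALLOC][16-41 FREE]
Op 5: d = malloc(14) -> d = 16; heap: [0-11 ALLOC][12-12 FREE][13-15 ALLOC][16-29 ALLOC][30-41 FREE]
Op 6: d = realloc(d, 16) -> d = 16; heap: [0-11 ALLOC][12-12 FREE][13-15 ALLOC][16-31 ALLOC][32-41 FREE]
Op 7: e = malloc(3) -> e = 32; heap: [0-11 ALLOC][12-12 FREE][13-15 ALLOC][16-31 ALLOC][32-34 ALLOC][35-41 FREE]
Free blocks: [1 7] total_free=8 largest=7 -> 100*(8-7)/8 = 100/8 = 12.5 -> rounds to 13

Answer: 13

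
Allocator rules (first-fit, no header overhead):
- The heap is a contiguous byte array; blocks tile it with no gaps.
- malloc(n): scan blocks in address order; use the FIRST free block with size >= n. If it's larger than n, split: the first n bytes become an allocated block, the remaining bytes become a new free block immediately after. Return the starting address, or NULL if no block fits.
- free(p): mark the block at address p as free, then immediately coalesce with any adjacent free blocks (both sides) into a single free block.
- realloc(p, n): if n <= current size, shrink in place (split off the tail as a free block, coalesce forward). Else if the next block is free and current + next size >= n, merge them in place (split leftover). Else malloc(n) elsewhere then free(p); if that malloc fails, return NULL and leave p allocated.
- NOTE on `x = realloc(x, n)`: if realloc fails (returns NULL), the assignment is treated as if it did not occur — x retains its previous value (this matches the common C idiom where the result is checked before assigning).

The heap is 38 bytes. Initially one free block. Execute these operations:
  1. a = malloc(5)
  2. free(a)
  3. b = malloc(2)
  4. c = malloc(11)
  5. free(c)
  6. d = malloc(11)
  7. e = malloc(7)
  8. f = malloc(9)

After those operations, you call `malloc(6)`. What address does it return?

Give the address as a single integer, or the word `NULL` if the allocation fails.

Op 1: a = malloc(5) -> a = 0; heap: [0-4 ALLOC][5-37 FREE]
Op 2: free(a) -> (freed a); heap: [0-37 FREE]
Op 3: b = malloc(2) -> b = 0; heap: [0-1 ALLOC][2-37 FREE]
Op 4: c = malloc(11) -> c = 2; heap: [0-1 ALLOC][2-12 ALLOC][13-37 FREE]
Op 5: free(c) -> (freed c); heap: [0-1 ALLOC][2-37 FREE]
Op 6: d = malloc(11) -> d = 2; heap: [0-1 ALLOC][2-12 ALLOC][13-37 FREE]
Op 7: e = malloc(7) -> e = 13; heap: [0-1 ALLOC][2-12 ALLOC][13-19 ALLOC][20-37 FREE]
Op 8: f = malloc(9) -> f = 20; heap: [0-1 ALLOC][2-12 ALLOC][13-19 ALLOC][20-28 ALLOC][29-37 FREE]
malloc(6): first-fit scan over [0-1 ALLOC][2-12 ALLOC][13-19 ALLOC][20-28 ALLOC][29-37 FREE] -> 29

Answer: 29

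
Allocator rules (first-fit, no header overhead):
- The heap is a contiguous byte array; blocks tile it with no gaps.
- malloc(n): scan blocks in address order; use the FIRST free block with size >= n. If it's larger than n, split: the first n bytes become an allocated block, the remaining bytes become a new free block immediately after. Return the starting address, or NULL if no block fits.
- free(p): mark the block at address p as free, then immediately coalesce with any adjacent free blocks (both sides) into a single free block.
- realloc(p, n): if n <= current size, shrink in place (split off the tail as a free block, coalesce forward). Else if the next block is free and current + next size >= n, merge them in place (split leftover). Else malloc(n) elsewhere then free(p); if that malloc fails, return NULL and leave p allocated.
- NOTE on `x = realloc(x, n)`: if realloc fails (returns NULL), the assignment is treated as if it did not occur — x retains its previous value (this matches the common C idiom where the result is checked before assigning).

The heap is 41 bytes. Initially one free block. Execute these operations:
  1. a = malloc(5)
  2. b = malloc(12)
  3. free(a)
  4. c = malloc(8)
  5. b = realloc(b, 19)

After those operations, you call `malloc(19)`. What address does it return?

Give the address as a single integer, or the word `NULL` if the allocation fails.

Answer: NULL

Derivation:
Op 1: a = malloc(5) -> a = 0; heap: [0-4 ALLOC][5-40 FREE]
Op 2: b = malloc(12) -> b = 5; heap: [0-4 ALLOC][5-16 ALLOC][17-40 FREE]
Op 3: free(a) -> (freed a); heap: [0-4 FREE][5-16 ALLOC][17-40 FREE]
Op 4: c = malloc(8) -> c = 17; heap: [0-4 FREE][5-16 ALLOC][17-24 ALLOC][25-40 FREE]
Op 5: b = realloc(b, 19) -> NULL (b unchanged); heap: [0-4 FREE][5-16 ALLOC][17-24 ALLOC][25-40 FREE]
malloc(19): first-fit scan over [0-4 FREE][5-16 ALLOC][17-24 ALLOC][25-40 FREE] -> NULL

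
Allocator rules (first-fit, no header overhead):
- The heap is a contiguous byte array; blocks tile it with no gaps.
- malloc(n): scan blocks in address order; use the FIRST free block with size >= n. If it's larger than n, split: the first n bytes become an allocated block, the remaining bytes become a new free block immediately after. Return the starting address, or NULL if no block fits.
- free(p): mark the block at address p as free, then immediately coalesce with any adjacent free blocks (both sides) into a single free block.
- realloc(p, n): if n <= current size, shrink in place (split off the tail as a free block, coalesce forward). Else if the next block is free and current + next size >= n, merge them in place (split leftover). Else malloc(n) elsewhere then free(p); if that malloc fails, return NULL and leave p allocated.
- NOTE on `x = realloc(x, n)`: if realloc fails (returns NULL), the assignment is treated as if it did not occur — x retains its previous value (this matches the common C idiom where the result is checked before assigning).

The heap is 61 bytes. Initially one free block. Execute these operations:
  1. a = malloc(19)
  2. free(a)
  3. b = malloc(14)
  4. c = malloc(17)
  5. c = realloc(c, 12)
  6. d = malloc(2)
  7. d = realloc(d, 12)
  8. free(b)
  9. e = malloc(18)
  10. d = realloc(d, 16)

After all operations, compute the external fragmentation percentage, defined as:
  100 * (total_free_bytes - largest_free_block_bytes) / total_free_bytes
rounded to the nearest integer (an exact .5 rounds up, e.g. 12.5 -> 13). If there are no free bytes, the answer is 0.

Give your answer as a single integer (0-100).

Op 1: a = malloc(19) -> a = 0; heap: [0-18 ALLOC][19-60 FREE]
Op 2: free(a) -> (freed a); heap: [0-60 FREE]
Op 3: b = malloc(14) -> b = 0; heap: [0-13 ALLOC][14-60 FREE]
Op 4: c = malloc(17) -> c = 14; heap: [0-13 ALLOC][14-30 ALLOC][31-60 FREE]
Op 5: c = realloc(c, 12) -> c = 14; heap: [0-13 ALLOC][14-25 ALLOC][26-60 FREE]
Op 6: d = malloc(2) -> d = 26; heap: [0-13 ALLOC][14-25 ALLOC][26-27 ALLOC][28-60 FREE]
Op 7: d = realloc(d, 12) -> d = 26; heap: [0-13 ALLOC][14-25 ALLOC][26-37 ALLOC][38-60 FREE]
Op 8: free(b) -> (freed b); heap: [0-13 FREE][14-25 ALLOC][26-37 ALLOC][38-60 FREE]
Op 9: e = malloc(18) -> e = 38; heap: [0-13 FREE][14-25 ALLOC][26-37 ALLOC][38-55 ALLOC][56-60 FREE]
Op 10: d = realloc(d, 16) -> NULL (d unchanged); heap: [0-13 FREE][14-25 ALLOC][26-37 ALLOC][38-55 ALLOC][56-60 FREE]
Free blocks: [14 5] total_free=19 largest=14 -> 100*(19-14)/19 = 500/19 ≈ 26.316 -> rounds to 26

Answer: 26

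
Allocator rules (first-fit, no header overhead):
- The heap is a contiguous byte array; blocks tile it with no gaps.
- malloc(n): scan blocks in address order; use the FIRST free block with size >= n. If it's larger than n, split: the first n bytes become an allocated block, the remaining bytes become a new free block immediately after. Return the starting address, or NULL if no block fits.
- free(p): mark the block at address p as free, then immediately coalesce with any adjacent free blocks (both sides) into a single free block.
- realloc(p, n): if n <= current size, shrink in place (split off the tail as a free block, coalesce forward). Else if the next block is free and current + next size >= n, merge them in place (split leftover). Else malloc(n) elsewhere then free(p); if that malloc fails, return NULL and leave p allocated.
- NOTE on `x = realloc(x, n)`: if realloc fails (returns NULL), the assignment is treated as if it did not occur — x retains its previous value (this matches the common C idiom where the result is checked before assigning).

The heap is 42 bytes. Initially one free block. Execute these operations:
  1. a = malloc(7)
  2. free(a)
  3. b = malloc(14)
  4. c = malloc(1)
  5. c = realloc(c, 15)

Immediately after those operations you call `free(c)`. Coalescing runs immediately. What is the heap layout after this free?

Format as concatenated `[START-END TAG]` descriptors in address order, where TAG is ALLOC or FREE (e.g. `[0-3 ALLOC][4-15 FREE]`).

Op 1: a = malloc(7) -> a = 0; heap: [0-6 ALLOC][7-41 FREE]
Op 2: free(a) -> (freed a); heap: [0-41 FREE]
Op 3: b = malloc(14) -> b = 0; heap: [0-13 ALLOC][14-41 FREE]
Op 4: c = malloc(1) -> c = 14; heap: [0-13 ALLOC][14-14 ALLOC][15-41 FREE]
Op 5: c = realloc(c, 15) -> c = 14; heap: [0-13 ALLOC][14-28 ALLOC][29-41 FREE]
free(c): c = 14 -> block [14-28 ALLOC]; mark free, coalesce with adjacent free neighbors -> [0-13 ALLOC][14-41 FREE]

Answer: [0-13 ALLOC][14-41 FREE]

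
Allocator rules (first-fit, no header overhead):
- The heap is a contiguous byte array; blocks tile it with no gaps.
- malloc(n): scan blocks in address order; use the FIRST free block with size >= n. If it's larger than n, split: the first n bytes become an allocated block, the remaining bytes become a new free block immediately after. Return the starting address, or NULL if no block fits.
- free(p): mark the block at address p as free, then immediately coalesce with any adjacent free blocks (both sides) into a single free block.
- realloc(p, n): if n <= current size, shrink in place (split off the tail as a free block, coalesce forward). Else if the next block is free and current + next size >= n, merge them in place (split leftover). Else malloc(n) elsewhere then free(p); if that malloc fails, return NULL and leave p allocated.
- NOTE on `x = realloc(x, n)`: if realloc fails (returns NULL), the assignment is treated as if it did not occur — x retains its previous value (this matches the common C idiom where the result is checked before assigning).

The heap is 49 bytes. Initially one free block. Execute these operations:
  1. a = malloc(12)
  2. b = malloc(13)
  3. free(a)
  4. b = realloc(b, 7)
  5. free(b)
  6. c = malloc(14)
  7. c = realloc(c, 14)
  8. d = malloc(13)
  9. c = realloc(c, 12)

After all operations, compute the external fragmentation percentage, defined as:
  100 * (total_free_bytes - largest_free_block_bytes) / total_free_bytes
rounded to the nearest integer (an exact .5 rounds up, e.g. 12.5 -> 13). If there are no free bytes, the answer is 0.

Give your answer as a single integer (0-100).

Answer: 8

Derivation:
Op 1: a = malloc(12) -> a = 0; heap: [0-11 ALLOC][12-48 FREE]
Op 2: b = malloc(13) -> b = 12; heap: [0-11 ALLOC][12-24 ALLOC][25-48 FREE]
Op 3: free(a) -> (freed a); heap: [0-11 FREE][12-24 ALLOC][25-48 FREE]
Op 4: b = realloc(b, 7) -> b = 12; heap: [0-11 FREE][12-18 ALLOC][19-48 FREE]
Op 5: free(b) -> (freed b); heap: [0-48 FREE]
Op 6: c = malloc(14) -> c = 0; heap: [0-13 ALLOC][14-48 FREE]
Op 7: c = realloc(c, 14) -> c = 0; heap: [0-13 ALLOC][14-48 FREE]
Op 8: d = malloc(13) -> d = 14; heap: [0-13 ALLOC][14-26 ALLOC][27-48 FREE]
Op 9: c = realloc(c, 12) -> c = 0; heap: [0-11 ALLOC][12-13 FREE][14-26 ALLOC][27-48 FREE]
Free blocks: [2 22] total_free=24 largest=22 -> 100*(24-22)/24 = 200/24 ≈ 8.333 -> rounds to 8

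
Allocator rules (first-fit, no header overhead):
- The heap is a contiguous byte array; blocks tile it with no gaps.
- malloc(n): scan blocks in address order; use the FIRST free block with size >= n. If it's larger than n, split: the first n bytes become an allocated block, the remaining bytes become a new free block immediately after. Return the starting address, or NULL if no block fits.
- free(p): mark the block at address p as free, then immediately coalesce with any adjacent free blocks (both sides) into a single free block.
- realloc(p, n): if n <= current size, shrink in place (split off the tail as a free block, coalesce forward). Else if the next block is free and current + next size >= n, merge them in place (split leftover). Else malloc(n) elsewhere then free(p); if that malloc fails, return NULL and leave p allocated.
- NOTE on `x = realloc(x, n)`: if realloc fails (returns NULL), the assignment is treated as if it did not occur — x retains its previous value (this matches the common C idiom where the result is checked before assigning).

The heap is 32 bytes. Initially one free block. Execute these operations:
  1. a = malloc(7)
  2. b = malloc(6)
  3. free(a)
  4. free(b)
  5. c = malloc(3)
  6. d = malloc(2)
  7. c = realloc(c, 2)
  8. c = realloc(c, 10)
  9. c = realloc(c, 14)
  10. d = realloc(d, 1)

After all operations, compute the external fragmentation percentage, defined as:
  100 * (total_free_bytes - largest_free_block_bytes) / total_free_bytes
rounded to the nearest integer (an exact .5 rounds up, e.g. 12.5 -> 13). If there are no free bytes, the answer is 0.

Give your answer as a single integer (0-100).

Answer: 24

Derivation:
Op 1: a = malloc(7) -> a = 0; heap: [0-6 ALLOC][7-31 FREE]
Op 2: b = malloc(6) -> b = 7; heap: [0-6 ALLOC][7-12 ALLOC][13-31 FREE]
Op 3: free(a) -> (freed a); heap: [0-6 FREE][7-12 ALLOC][13-31 FREE]
Op 4: free(b) -> (freed b); heap: [0-31 FREE]
Op 5: c = malloc(3) -> c = 0; heap: [0-2 ALLOC][3-31 FREE]
Op 6: d = malloc(2) -> d = 3; heap: [0-2 ALLOC][3-4 ALLOC][5-31 FREE]
Op 7: c = realloc(c, 2) -> c = 0; heap: [0-1 ALLOC][2-2 FREE][3-4 ALLOC][5-31 FREE]
Op 8: c = realloc(c, 10) -> c = 5; heap: [0-2 FREE][3-4 ALLOC][5-14 ALLOC][15-31 FREE]
Op 9: c = realloc(c, 14) -> c = 5; heap: [0-2 FREE][3-4 ALLOC][5-18 ALLOC][19-31 FREE]
Op 10: d = realloc(d, 1) -> d = 3; heap: [0-2 FREE][3-3 ALLOC][4-4 FREE][5-18 ALLOC][19-31 FREE]
Free blocks: [3 1 13] total_free=17 largest=13 -> 100*(17-13)/17 = 400/17 ≈ 23.529 -> rounds to 24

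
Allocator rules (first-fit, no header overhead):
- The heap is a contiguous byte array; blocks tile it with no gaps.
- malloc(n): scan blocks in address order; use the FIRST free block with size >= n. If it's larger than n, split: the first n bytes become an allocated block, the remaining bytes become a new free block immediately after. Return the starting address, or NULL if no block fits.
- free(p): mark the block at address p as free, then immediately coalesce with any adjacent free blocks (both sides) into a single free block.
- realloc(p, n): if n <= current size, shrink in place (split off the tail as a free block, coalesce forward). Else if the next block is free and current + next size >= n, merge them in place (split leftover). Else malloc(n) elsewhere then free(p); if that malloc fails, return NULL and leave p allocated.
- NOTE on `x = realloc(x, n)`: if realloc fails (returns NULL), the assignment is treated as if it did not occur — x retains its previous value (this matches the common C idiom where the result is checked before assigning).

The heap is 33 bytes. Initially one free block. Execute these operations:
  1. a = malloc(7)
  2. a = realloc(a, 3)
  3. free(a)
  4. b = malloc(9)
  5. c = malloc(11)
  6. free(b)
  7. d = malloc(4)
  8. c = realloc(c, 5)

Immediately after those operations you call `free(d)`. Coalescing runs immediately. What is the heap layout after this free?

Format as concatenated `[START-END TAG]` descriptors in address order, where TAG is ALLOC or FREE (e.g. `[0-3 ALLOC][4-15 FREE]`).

Op 1: a = malloc(7) -> a = 0; heap: [0-6 ALLOC][7-32 FREE]
Op 2: a = realloc(a, 3) -> a = 0; heap: [0-2 ALLOC][3-32 FREE]
Op 3: free(a) -> (freed a); heap: [0-32 FREE]
Op 4: b = malloc(9) -> b = 0; heap: [0-8 ALLOC][9-32 FREE]
Op 5: c = malloc(11) -> c = 9; heap: [0-8 ALLOC][9-19 ALLOC][20-32 FREE]
Op 6: free(b) -> (freed b); heap: [0-8 FREE][9-19 ALLOC][20-32 FREE]
Op 7: d = malloc(4) -> d = 0; heap: [0-3 ALLOC][4-8 FREE][9-19 ALLOC][20-32 FREE]
Op 8: c = realloc(c, 5) -> c = 9; heap: [0-3 ALLOC][4-8 FREE][9-13 ALLOC][14-32 FREE]
free(d): d = 0 -> block [0-3 ALLOC]; mark free, coalesce with adjacent free neighbors -> [0-8 FREE][9-13 ALLOC][14-32 FREE]

Answer: [0-8 FREE][9-13 ALLOC][14-32 FREE]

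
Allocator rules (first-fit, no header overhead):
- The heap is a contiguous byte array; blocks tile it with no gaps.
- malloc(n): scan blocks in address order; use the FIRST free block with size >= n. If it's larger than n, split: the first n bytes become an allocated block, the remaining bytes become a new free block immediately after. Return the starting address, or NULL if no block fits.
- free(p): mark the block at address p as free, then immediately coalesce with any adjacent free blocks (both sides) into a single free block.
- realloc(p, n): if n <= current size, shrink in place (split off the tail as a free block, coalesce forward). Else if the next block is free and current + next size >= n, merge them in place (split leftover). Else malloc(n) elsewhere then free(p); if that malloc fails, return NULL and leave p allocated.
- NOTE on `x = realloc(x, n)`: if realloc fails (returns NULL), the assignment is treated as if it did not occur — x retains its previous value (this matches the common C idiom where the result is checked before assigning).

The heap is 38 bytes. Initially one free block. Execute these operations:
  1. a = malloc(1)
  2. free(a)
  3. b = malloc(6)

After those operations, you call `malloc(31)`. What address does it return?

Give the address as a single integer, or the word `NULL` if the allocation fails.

Answer: 6

Derivation:
Op 1: a = malloc(1) -> a = 0; heap: [0-0 ALLOC][1-37 FREE]
Op 2: free(a) -> (freed a); heap: [0-37 FREE]
Op 3: b = malloc(6) -> b = 0; heap: [0-5 ALLOC][6-37 FREE]
malloc(31): first-fit scan over [0-5 ALLOC][6-37 FREE] -> 6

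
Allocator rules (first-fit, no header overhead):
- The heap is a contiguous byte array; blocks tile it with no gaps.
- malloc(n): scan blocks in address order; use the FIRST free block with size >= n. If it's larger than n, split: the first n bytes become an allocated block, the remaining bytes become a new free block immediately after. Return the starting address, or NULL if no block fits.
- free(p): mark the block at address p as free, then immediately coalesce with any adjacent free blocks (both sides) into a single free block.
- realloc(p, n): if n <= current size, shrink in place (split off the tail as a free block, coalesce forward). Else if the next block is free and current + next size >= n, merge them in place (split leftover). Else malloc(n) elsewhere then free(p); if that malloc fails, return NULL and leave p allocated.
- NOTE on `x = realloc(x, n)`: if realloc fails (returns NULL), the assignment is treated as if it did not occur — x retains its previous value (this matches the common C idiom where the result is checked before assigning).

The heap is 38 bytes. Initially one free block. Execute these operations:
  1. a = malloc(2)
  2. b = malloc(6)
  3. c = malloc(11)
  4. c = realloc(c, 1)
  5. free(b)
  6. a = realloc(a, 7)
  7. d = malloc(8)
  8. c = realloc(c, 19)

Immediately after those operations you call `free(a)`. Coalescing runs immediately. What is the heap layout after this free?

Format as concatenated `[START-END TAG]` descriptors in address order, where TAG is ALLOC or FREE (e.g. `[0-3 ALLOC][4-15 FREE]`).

Answer: [0-8 FREE][9-16 ALLOC][17-35 ALLOC][36-37 FREE]

Derivation:
Op 1: a = malloc(2) -> a = 0; heap: [0-1 ALLOC][2-37 FREE]
Op 2: b = malloc(6) -> b = 2; heap: [0-1 ALLOC][2-7 ALLOC][8-37 FREE]
Op 3: c = malloc(11) -> c = 8; heap: [0-1 ALLOC][2-7 ALLOC][8-18 ALLOC][19-37 FREE]
Op 4: c = realloc(c, 1) -> c = 8; heap: [0-1 ALLOC][2-7 ALLOC][8-8 ALLOC][9-37 FREE]
Op 5: free(b) -> (freed b); heap: [0-1 ALLOC][2-7 FREE][8-8 ALLOC][9-37 FREE]
Op 6: a = realloc(a, 7) -> a = 0; heap: [0-6 ALLOC][7-7 FREE][8-8 ALLOC][9-37 FREE]
Op 7: d = malloc(8) -> d = 9; heap: [0-6 ALLOC][7-7 FREE][8-8 ALLOC][9-16 ALLOC][17-37 FREE]
Op 8: c = realloc(c, 19) -> c = 17; heap: [0-6 ALLOC][7-8 FREE][9-16 ALLOC][17-35 ALLOC][36-37 FREE]
free(a): a = 0 -> block [0-6 ALLOC]; mark free, coalesce with adjacent free neighbors -> [0-8 FREE][9-16 ALLOC][17-35 ALLOC][36-37 FREE]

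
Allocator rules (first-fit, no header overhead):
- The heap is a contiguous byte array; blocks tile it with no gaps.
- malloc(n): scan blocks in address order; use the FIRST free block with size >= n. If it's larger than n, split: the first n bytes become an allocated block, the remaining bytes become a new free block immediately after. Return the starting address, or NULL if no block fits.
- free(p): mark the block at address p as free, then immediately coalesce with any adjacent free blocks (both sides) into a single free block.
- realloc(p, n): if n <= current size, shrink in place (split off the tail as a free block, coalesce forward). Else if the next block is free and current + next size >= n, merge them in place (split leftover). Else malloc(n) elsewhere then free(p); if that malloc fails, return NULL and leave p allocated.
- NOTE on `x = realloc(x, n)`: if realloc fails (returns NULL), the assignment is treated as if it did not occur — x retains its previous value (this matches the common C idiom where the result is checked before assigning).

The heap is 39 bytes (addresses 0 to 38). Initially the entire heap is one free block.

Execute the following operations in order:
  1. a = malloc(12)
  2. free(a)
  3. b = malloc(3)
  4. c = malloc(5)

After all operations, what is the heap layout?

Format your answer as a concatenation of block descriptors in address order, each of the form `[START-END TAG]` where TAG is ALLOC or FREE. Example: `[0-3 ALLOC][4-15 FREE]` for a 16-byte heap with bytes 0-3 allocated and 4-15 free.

Answer: [0-2 ALLOC][3-7 ALLOC][8-38 FREE]

Derivation:
Op 1: a = malloc(12) -> a = 0; heap: [0-11 ALLOC][12-38 FREE]
Op 2: free(a) -> (freed a); heap: [0-38 FREE]
Op 3: b = malloc(3) -> b = 0; heap: [0-2 ALLOC][3-38 FREE]
Op 4: c = malloc(5) -> c = 3; heap: [0-2 ALLOC][3-7 ALLOC][8-38 FREE]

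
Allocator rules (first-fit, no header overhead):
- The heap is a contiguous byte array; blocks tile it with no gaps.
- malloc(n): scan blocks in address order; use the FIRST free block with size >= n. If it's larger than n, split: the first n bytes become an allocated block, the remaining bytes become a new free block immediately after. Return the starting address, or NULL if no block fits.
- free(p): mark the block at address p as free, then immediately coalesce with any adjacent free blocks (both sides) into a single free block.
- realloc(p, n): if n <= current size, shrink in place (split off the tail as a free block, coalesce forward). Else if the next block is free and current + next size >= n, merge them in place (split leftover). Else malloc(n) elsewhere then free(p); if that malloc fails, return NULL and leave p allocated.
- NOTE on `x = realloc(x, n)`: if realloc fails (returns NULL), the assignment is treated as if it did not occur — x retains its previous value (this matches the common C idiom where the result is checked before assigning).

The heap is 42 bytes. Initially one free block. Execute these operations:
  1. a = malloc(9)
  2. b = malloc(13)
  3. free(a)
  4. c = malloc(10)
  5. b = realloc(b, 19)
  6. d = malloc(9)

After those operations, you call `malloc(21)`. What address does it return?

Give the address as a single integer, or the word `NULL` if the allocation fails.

Answer: NULL

Derivation:
Op 1: a = malloc(9) -> a = 0; heap: [0-8 ALLOC][9-41 FREE]
Op 2: b = malloc(13) -> b = 9; heap: [0-8 ALLOC][9-21 ALLOC][22-41 FREE]
Op 3: free(a) -> (freed a); heap: [0-8 FREE][9-21 ALLOC][22-41 FREE]
Op 4: c = malloc(10) -> c = 22; heap: [0-8 FREE][9-21 ALLOC][22-31 ALLOC][32-41 FREE]
Op 5: b = realloc(b, 19) -> NULL (b unchanged); heap: [0-8 FREE][9-21 ALLOC][22-31 ALLOC][32-41 FREE]
Op 6: d = malloc(9) -> d = 0; heap: [0-8 ALLOC][9-21 ALLOC][22-31 ALLOC][32-41 FREE]
malloc(21): first-fit scan over [0-8 ALLOC][9-21 ALLOC][22-31 ALLOC][32-41 FREE] -> NULL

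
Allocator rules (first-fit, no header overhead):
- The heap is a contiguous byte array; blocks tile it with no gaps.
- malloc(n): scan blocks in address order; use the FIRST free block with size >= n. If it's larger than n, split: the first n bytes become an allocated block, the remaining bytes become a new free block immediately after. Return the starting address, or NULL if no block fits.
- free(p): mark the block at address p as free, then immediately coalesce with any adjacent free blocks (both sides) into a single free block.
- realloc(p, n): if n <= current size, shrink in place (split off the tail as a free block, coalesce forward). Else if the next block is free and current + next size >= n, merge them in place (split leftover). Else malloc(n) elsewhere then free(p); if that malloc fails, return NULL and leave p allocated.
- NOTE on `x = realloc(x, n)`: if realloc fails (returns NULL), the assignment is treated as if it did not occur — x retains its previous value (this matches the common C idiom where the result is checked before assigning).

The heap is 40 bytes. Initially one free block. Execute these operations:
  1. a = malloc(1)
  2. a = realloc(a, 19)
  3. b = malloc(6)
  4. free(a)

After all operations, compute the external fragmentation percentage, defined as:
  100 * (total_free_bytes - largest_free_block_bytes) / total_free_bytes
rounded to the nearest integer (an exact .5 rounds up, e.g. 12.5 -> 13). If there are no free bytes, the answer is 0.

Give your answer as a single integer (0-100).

Answer: 44

Derivation:
Op 1: a = malloc(1) -> a = 0; heap: [0-0 ALLOC][1-39 FREE]
Op 2: a = realloc(a, 19) -> a = 0; heap: [0-18 ALLOC][19-39 FREE]
Op 3: b = malloc(6) -> b = 19; heap: [0-18 ALLOC][19-24 ALLOC][25-39 FREE]
Op 4: free(a) -> (freed a); heap: [0-18 FREE][19-24 ALLOC][25-39 FREE]
Free blocks: [19 15] total_free=34 largest=19 -> 100*(34-19)/34 = 1500/34 ≈ 44.118 -> rounds to 44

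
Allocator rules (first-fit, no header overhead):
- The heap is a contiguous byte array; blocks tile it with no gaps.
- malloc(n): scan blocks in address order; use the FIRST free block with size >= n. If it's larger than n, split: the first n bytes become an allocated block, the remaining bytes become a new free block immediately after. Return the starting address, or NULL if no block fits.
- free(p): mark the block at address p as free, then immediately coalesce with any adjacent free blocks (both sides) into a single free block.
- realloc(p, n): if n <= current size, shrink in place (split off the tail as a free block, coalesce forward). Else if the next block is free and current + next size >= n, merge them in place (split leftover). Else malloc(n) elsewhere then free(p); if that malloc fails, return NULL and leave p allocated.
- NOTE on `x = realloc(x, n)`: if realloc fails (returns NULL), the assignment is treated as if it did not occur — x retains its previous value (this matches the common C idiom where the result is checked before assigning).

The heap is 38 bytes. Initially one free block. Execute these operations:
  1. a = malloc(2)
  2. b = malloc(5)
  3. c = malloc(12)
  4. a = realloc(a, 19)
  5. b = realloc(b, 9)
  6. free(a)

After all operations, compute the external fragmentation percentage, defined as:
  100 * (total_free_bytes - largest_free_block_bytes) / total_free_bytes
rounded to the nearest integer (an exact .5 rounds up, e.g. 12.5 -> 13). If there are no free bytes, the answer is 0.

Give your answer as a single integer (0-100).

Op 1: a = malloc(2) -> a = 0; heap: [0-1 ALLOC][2-37 FREE]
Op 2: b = malloc(5) -> b = 2; heap: [0-1 ALLOC][2-6 ALLOC][7-37 FREE]
Op 3: c = malloc(12) -> c = 7; heap: [0-1 ALLOC][2-6 ALLOC][7-18 ALLOC][19-37 FREE]
Op 4: a = realloc(a, 19) -> a = 19; heap: [0-1 FREE][2-6 ALLOC][7-18 ALLOC][19-37 ALLOC]
Op 5: b = realloc(b, 9) -> NULL (b unchanged); heap: [0-1 FREE][2-6 ALLOC][7-18 ALLOC][19-37 ALLOC]
Op 6: free(a) -> (freed a); heap: [0-1 FREE][2-6 ALLOC][7-18 ALLOC][19-37 FREE]
Free blocks: [2 19] total_free=21 largest=19 -> 100*(21-19)/21 = 200/21 ≈ 9.524 -> rounds to 10

Answer: 10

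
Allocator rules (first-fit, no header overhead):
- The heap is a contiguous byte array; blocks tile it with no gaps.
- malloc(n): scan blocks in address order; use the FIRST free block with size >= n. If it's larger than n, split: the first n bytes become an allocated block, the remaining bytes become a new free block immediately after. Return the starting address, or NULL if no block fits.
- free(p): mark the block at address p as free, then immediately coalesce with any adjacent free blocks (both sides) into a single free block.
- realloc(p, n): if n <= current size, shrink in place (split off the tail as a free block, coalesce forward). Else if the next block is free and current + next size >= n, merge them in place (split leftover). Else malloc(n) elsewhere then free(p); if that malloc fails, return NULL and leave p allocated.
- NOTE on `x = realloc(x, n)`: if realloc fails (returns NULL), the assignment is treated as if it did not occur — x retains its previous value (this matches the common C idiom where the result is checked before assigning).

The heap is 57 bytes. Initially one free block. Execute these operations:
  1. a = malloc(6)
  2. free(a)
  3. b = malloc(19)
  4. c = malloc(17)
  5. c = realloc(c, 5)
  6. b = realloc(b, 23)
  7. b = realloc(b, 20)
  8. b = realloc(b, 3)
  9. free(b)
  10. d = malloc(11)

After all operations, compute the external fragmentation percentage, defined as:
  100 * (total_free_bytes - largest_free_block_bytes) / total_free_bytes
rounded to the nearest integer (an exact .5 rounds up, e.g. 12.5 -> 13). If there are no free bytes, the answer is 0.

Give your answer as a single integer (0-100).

Op 1: a = malloc(6) -> a = 0; heap: [0-5 ALLOC][6-56 FREE]
Op 2: free(a) -> (freed a); heap: [0-56 FREE]
Op 3: b = malloc(19) -> b = 0; heap: [0-18 ALLOC][19-56 FREE]
Op 4: c = malloc(17) -> c = 19; heap: [0-18 ALLOC][19-35 ALLOC][36-56 FREE]
Op 5: c = realloc(c, 5) -> c = 19; heap: [0-18 ALLOC][19-23 ALLOC][24-56 FREE]
Op 6: b = realloc(b, 23) -> b = 24; heap: [0-18 FREE][19-23 ALLOC][24-46 ALLOC][47-56 FREE]
Op 7: b = realloc(b, 20) -> b = 24; heap: [0-18 FREE][19-23 ALLOC][24-43 ALLOC][44-56 FREE]
Op 8: b = realloc(b, 3) -> b = 24; heap: [0-18 FREE][19-23 ALLOC][24-26 ALLOC][27-56 FREE]
Op 9: free(b) -> (freed b); heap: [0-18 FREE][19-23 ALLOC][24-56 FREE]
Op 10: d = malloc(11) -> d = 0; heap: [0-10 ALLOC][11-18 FREE][19-23 ALLOC][24-56 FREE]
Free blocks: [8 33] total_free=41 largest=33 -> 100*(41-33)/41 = 800/41 ≈ 19.512 -> rounds to 20

Answer: 20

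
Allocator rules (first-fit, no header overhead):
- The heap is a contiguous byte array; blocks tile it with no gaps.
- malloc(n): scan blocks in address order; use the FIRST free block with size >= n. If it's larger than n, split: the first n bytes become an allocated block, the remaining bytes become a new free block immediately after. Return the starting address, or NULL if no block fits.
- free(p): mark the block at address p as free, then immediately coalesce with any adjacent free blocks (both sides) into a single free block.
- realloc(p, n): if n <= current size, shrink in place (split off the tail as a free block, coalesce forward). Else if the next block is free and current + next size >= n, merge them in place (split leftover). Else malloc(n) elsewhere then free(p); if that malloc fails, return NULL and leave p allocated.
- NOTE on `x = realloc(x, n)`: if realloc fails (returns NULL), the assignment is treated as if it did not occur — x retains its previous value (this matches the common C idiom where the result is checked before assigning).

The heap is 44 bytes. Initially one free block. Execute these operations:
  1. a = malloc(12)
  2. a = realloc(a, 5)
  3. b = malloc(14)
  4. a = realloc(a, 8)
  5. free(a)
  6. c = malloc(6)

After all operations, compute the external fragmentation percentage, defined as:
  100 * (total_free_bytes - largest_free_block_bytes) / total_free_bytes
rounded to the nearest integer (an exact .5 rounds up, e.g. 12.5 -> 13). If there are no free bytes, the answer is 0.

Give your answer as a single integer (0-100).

Op 1: a = malloc(12) -> a = 0; heap: [0-11 ALLOC][12-43 FREE]
Op 2: a = realloc(a, 5) -> a = 0; heap: [0-4 ALLOC][5-43 FREE]
Op 3: b = malloc(14) -> b = 5; heap: [0-4 ALLOC][5-18 ALLOC][19-43 FREE]
Op 4: a = realloc(a, 8) -> a = 19; heap: [0-4 FREE][5-18 ALLOC][19-26 ALLOC][27-43 FREE]
Op 5: free(a) -> (freed a); heap: [0-4 FREE][5-18 ALLOC][19-43 FREE]
Op 6: c = malloc(6) -> c = 19; heap: [0-4 FREE][5-18 ALLOC][19-24 ALLOC][25-43 FREE]
Free blocks: [5 19] total_free=24 largest=19 -> 100*(24-19)/24 = 500/24 ≈ 20.833 -> rounds to 21

Answer: 21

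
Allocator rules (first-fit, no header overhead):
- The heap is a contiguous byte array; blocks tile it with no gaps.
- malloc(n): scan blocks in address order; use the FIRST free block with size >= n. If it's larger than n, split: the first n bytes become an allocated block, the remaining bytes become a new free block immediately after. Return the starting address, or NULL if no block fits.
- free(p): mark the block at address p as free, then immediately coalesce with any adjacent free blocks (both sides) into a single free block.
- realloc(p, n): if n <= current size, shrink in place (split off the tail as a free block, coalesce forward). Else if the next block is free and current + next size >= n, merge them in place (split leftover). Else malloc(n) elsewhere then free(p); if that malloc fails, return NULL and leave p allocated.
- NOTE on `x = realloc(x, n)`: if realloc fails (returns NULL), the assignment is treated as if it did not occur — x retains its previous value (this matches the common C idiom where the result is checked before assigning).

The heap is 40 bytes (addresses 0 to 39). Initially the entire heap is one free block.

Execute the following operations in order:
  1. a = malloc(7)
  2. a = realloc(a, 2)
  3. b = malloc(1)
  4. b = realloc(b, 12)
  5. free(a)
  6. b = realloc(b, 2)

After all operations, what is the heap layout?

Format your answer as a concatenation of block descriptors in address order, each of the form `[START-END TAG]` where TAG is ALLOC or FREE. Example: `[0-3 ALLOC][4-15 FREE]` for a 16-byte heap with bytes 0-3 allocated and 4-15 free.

Answer: [0-1 FREE][2-3 ALLOC][4-39 FREE]

Derivation:
Op 1: a = malloc(7) -> a = 0; heap: [0-6 ALLOC][7-39 FREE]
Op 2: a = realloc(a, 2) -> a = 0; heap: [0-1 ALLOC][2-39 FREE]
Op 3: b = malloc(1) -> b = 2; heap: [0-1 ALLOC][2-2 ALLOC][3-39 FREE]
Op 4: b = realloc(b, 12) -> b = 2; heap: [0-1 ALLOC][2-13 ALLOC][14-39 FREE]
Op 5: free(a) -> (freed a); heap: [0-1 FREE][2-13 ALLOC][14-39 FREE]
Op 6: b = realloc(b, 2) -> b = 2; heap: [0-1 FREE][2-3 ALLOC][4-39 FREE]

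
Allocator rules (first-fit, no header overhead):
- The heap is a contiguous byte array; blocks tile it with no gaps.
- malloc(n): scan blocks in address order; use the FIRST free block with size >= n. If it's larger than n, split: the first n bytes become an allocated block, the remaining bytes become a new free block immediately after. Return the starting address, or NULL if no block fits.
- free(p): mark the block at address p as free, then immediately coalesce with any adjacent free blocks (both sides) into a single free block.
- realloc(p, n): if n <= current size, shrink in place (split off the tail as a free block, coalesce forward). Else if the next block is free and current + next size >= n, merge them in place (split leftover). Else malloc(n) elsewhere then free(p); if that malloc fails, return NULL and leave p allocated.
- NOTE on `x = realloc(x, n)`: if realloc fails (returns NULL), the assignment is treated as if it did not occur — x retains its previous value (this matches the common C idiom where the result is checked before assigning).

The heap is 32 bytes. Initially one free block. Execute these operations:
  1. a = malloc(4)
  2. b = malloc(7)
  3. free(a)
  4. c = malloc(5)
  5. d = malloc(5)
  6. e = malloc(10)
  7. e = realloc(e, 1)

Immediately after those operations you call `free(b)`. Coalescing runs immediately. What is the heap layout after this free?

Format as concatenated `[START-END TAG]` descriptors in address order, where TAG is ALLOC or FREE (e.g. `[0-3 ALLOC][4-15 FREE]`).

Op 1: a = malloc(4) -> a = 0; heap: [0-3 ALLOC][4-31 FREE]
Op 2: b = malloc(7) -> b = 4; heap: [0-3 ALLOC][4-10 ALLOC][11-31 FREE]
Op 3: free(a) -> (freed a); heap: [0-3 FREE][4-10 ALLOC][11-31 FREE]
Op 4: c = malloc(5) -> c = 11; heap: [0-3 FREE][4-10 ALLOC][11-15 ALLOC][16-31 FREE]
Op 5: d = malloc(5) -> d = 16; heap: [0-3 FREE][4-10 ALLOC][11-15 ALLOC][16-20 ALLOC][21-31 FREE]
Op 6: e = malloc(10) -> e = 21; heap: [0-3 FREE][4-10 ALLOC][11-15 ALLOC][16-20 ALLOC][21-30 ALLOC][31-31 FREE]
Op 7: e = realloc(e, 1) -> e = 21; heap: [0-3 FREE][4-10 ALLOC][11-15 ALLOC][16-20 ALLOC][21-21 ALLOC][22-31 FREE]
free(b): b = 4 -> block [4-10 ALLOC]; mark free, coalesce with adjacent free neighbors -> [0-10 FREE][11-15 ALLOC][16-20 ALLOC][21-21 ALLOC][22-31 FREE]

Answer: [0-10 FREE][11-15 ALLOC][16-20 ALLOC][21-21 ALLOC][22-31 FREE]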